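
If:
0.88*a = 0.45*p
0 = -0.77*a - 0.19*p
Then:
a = 0.00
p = 0.00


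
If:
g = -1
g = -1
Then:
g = -1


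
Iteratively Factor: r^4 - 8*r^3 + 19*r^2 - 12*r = (r)*(r^3 - 8*r^2 + 19*r - 12) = r*(r - 4)*(r^2 - 4*r + 3) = r*(r - 4)*(r - 1)*(r - 3)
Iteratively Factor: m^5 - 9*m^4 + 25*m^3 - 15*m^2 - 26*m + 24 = (m - 4)*(m^4 - 5*m^3 + 5*m^2 + 5*m - 6) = (m - 4)*(m - 1)*(m^3 - 4*m^2 + m + 6) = (m - 4)*(m - 2)*(m - 1)*(m^2 - 2*m - 3) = (m - 4)*(m - 2)*(m - 1)*(m + 1)*(m - 3)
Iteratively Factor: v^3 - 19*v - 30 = (v - 5)*(v^2 + 5*v + 6) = (v - 5)*(v + 2)*(v + 3)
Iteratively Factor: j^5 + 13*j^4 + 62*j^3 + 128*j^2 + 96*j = (j)*(j^4 + 13*j^3 + 62*j^2 + 128*j + 96) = j*(j + 3)*(j^3 + 10*j^2 + 32*j + 32) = j*(j + 3)*(j + 4)*(j^2 + 6*j + 8) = j*(j + 3)*(j + 4)^2*(j + 2)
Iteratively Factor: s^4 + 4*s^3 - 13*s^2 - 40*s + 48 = (s + 4)*(s^3 - 13*s + 12) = (s - 3)*(s + 4)*(s^2 + 3*s - 4) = (s - 3)*(s + 4)^2*(s - 1)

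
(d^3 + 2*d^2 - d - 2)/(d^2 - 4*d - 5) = (d^2 + d - 2)/(d - 5)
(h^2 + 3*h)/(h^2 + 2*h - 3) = h/(h - 1)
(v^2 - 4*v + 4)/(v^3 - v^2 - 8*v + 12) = 1/(v + 3)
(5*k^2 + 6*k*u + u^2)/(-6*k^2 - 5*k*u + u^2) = (5*k + u)/(-6*k + u)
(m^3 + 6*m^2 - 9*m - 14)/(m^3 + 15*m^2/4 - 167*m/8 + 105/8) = 8*(m^2 - m - 2)/(8*m^2 - 26*m + 15)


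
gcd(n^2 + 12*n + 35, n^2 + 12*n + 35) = n^2 + 12*n + 35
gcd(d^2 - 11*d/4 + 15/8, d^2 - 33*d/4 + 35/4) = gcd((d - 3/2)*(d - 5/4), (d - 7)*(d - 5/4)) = d - 5/4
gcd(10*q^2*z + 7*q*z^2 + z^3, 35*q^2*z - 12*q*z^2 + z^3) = z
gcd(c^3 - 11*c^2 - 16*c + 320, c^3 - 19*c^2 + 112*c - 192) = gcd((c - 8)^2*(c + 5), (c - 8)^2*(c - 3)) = c^2 - 16*c + 64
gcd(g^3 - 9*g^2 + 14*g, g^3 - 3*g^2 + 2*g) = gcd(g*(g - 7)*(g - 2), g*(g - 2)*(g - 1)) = g^2 - 2*g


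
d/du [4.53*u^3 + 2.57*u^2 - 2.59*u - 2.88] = 13.59*u^2 + 5.14*u - 2.59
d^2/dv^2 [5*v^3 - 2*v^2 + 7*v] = 30*v - 4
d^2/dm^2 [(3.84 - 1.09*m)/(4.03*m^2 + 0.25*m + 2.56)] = (-(1.09*m - 3.84)*(8.06*m + 0.25)*(16.12*m + 0.5) + (26.3562*m - 30.4054)*(4.03*m^2 + 0.25*m + 2.56))/(4.03*m^2 + 0.25*m + 2.56)^3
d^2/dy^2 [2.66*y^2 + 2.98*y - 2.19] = 5.32000000000000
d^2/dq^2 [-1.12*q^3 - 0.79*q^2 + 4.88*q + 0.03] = -6.72*q - 1.58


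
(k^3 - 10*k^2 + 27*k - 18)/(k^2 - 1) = (k^2 - 9*k + 18)/(k + 1)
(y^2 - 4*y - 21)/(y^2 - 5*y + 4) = (y^2 - 4*y - 21)/(y^2 - 5*y + 4)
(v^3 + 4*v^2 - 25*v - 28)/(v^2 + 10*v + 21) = (v^2 - 3*v - 4)/(v + 3)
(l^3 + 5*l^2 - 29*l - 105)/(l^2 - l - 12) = (l^2 + 2*l - 35)/(l - 4)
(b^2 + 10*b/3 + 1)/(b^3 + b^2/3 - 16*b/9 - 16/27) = 9*(b + 3)/(9*b^2 - 16)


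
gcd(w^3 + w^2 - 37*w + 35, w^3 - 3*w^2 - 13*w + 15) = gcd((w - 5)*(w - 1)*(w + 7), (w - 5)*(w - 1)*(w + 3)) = w^2 - 6*w + 5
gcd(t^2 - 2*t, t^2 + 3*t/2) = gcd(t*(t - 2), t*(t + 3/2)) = t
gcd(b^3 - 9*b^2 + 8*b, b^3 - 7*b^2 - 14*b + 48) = b - 8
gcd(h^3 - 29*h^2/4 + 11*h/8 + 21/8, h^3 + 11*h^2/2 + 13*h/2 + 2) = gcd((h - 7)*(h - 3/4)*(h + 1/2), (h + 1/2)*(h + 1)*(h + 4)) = h + 1/2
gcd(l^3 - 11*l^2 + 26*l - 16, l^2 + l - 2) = l - 1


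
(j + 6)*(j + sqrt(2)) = j^2 + sqrt(2)*j + 6*j + 6*sqrt(2)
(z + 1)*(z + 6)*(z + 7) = z^3 + 14*z^2 + 55*z + 42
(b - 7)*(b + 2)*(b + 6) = b^3 + b^2 - 44*b - 84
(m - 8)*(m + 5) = m^2 - 3*m - 40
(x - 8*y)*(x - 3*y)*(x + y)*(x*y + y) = x^4*y - 10*x^3*y^2 + x^3*y + 13*x^2*y^3 - 10*x^2*y^2 + 24*x*y^4 + 13*x*y^3 + 24*y^4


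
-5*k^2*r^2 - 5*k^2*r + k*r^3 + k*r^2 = r*(-5*k + r)*(k*r + k)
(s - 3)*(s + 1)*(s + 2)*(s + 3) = s^4 + 3*s^3 - 7*s^2 - 27*s - 18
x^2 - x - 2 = (x - 2)*(x + 1)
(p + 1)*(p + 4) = p^2 + 5*p + 4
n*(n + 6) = n^2 + 6*n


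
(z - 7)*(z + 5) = z^2 - 2*z - 35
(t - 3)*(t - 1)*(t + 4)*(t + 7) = t^4 + 7*t^3 - 13*t^2 - 79*t + 84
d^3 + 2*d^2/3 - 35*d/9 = d*(d - 5/3)*(d + 7/3)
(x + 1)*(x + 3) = x^2 + 4*x + 3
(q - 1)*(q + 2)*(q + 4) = q^3 + 5*q^2 + 2*q - 8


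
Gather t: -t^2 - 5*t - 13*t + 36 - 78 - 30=-t^2 - 18*t - 72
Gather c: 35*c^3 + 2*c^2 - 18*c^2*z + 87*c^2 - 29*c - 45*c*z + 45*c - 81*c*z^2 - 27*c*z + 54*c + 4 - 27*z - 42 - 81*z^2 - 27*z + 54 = 35*c^3 + c^2*(89 - 18*z) + c*(-81*z^2 - 72*z + 70) - 81*z^2 - 54*z + 16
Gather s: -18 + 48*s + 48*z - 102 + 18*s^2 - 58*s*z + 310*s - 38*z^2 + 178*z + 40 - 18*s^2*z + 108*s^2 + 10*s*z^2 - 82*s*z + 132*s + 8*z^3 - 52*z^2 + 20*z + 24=s^2*(126 - 18*z) + s*(10*z^2 - 140*z + 490) + 8*z^3 - 90*z^2 + 246*z - 56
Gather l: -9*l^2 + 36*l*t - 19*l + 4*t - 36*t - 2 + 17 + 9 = -9*l^2 + l*(36*t - 19) - 32*t + 24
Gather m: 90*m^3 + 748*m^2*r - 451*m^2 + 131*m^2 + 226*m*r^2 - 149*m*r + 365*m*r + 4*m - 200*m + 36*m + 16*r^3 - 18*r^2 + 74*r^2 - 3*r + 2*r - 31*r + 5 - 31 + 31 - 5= 90*m^3 + m^2*(748*r - 320) + m*(226*r^2 + 216*r - 160) + 16*r^3 + 56*r^2 - 32*r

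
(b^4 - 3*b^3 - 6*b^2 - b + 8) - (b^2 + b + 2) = b^4 - 3*b^3 - 7*b^2 - 2*b + 6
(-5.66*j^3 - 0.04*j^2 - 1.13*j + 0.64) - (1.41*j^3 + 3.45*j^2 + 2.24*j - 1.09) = -7.07*j^3 - 3.49*j^2 - 3.37*j + 1.73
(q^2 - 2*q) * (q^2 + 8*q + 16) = q^4 + 6*q^3 - 32*q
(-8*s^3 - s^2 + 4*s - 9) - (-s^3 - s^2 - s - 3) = -7*s^3 + 5*s - 6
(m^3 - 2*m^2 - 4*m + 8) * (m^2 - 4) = m^5 - 2*m^4 - 8*m^3 + 16*m^2 + 16*m - 32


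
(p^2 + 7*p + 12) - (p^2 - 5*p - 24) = 12*p + 36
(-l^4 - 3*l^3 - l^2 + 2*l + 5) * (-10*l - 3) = 10*l^5 + 33*l^4 + 19*l^3 - 17*l^2 - 56*l - 15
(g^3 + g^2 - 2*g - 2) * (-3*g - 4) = -3*g^4 - 7*g^3 + 2*g^2 + 14*g + 8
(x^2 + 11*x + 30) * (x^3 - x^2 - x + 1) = x^5 + 10*x^4 + 18*x^3 - 40*x^2 - 19*x + 30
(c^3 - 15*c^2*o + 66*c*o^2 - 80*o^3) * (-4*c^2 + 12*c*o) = -4*c^5 + 72*c^4*o - 444*c^3*o^2 + 1112*c^2*o^3 - 960*c*o^4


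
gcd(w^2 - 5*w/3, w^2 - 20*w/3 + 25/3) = w - 5/3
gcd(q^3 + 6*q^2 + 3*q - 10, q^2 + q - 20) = q + 5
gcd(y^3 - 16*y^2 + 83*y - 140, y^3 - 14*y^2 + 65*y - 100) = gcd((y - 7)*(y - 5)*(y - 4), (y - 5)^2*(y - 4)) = y^2 - 9*y + 20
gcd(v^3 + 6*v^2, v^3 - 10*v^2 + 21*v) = v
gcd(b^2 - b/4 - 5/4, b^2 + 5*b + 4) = b + 1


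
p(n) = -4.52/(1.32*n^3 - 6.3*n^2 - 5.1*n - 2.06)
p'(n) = -4.52*(-3.96*n^2 + 12.6*n + 5.1)/(1.32*n^3 - 6.3*n^2 - 5.1*n - 2.06)^2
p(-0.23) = 3.66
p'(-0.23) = -5.89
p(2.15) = 0.16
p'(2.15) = -0.07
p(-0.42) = 4.01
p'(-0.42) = 3.17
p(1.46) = 0.24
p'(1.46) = -0.19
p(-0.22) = 3.60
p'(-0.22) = -6.11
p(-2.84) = 0.07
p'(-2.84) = 0.06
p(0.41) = 0.88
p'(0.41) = -1.66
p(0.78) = 0.49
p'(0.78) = -0.66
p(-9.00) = 0.00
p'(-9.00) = 0.00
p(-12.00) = 0.00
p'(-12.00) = 0.00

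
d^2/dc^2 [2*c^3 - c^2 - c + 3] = 12*c - 2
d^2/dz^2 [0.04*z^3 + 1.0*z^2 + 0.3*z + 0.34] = 0.24*z + 2.0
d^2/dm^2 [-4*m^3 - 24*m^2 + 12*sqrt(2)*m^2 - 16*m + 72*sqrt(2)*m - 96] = -24*m - 48 + 24*sqrt(2)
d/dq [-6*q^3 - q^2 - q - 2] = -18*q^2 - 2*q - 1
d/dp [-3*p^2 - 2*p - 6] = -6*p - 2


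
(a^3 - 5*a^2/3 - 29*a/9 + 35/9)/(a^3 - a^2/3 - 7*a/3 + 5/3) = (a - 7/3)/(a - 1)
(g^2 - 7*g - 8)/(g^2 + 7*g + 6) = (g - 8)/(g + 6)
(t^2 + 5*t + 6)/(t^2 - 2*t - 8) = (t + 3)/(t - 4)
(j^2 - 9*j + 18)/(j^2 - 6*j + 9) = (j - 6)/(j - 3)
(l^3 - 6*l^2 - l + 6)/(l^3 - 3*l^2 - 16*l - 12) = (l - 1)/(l + 2)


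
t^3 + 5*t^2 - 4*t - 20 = (t - 2)*(t + 2)*(t + 5)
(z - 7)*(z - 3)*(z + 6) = z^3 - 4*z^2 - 39*z + 126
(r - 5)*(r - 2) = r^2 - 7*r + 10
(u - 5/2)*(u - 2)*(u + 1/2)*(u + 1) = u^4 - 3*u^3 - 5*u^2/4 + 21*u/4 + 5/2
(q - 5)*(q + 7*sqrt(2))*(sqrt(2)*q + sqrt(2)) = sqrt(2)*q^3 - 4*sqrt(2)*q^2 + 14*q^2 - 56*q - 5*sqrt(2)*q - 70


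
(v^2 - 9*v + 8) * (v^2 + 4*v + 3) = v^4 - 5*v^3 - 25*v^2 + 5*v + 24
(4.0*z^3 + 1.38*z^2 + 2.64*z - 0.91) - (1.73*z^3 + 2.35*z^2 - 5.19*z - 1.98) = 2.27*z^3 - 0.97*z^2 + 7.83*z + 1.07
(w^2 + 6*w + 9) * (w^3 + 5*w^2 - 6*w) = w^5 + 11*w^4 + 33*w^3 + 9*w^2 - 54*w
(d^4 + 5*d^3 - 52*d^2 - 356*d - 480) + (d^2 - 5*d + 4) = d^4 + 5*d^3 - 51*d^2 - 361*d - 476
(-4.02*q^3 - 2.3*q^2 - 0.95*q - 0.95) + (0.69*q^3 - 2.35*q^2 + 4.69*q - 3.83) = -3.33*q^3 - 4.65*q^2 + 3.74*q - 4.78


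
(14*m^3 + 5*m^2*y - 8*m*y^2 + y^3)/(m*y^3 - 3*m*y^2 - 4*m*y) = (-14*m^3 - 5*m^2*y + 8*m*y^2 - y^3)/(m*y*(-y^2 + 3*y + 4))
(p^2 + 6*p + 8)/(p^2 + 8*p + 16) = (p + 2)/(p + 4)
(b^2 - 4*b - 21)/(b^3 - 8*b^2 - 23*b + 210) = (b + 3)/(b^2 - b - 30)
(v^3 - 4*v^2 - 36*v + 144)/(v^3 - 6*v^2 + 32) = (v^2 - 36)/(v^2 - 2*v - 8)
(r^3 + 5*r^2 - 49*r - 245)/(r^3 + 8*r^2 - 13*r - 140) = (r - 7)/(r - 4)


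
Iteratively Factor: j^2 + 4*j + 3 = (j + 1)*(j + 3)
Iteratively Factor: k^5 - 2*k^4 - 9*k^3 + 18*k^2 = (k)*(k^4 - 2*k^3 - 9*k^2 + 18*k) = k*(k + 3)*(k^3 - 5*k^2 + 6*k) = k*(k - 2)*(k + 3)*(k^2 - 3*k) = k*(k - 3)*(k - 2)*(k + 3)*(k)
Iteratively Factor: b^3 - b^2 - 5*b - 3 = (b - 3)*(b^2 + 2*b + 1) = (b - 3)*(b + 1)*(b + 1)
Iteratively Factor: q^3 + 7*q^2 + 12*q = (q + 4)*(q^2 + 3*q) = (q + 3)*(q + 4)*(q)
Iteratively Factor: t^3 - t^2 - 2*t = (t - 2)*(t^2 + t) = t*(t - 2)*(t + 1)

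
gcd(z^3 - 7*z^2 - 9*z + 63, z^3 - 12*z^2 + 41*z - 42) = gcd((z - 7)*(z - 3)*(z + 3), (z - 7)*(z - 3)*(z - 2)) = z^2 - 10*z + 21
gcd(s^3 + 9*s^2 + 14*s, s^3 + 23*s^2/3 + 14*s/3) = s^2 + 7*s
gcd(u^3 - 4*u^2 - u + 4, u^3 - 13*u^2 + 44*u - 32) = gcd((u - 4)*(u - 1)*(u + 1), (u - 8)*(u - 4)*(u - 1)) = u^2 - 5*u + 4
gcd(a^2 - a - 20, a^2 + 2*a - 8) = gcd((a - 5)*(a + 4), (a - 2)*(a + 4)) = a + 4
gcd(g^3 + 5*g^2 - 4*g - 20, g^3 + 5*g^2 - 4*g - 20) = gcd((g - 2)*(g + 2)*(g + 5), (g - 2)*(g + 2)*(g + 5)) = g^3 + 5*g^2 - 4*g - 20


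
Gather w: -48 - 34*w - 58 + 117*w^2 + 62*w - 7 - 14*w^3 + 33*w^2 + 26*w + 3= -14*w^3 + 150*w^2 + 54*w - 110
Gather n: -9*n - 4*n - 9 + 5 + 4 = -13*n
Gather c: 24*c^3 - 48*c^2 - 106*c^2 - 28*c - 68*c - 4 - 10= 24*c^3 - 154*c^2 - 96*c - 14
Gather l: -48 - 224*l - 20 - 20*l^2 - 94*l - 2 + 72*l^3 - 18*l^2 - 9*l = 72*l^3 - 38*l^2 - 327*l - 70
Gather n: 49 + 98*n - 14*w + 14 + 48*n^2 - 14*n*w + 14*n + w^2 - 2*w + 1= 48*n^2 + n*(112 - 14*w) + w^2 - 16*w + 64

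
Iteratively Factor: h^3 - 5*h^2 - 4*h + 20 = (h - 5)*(h^2 - 4) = (h - 5)*(h - 2)*(h + 2)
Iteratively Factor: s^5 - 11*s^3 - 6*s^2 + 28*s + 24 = (s + 2)*(s^4 - 2*s^3 - 7*s^2 + 8*s + 12) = (s + 1)*(s + 2)*(s^3 - 3*s^2 - 4*s + 12) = (s - 3)*(s + 1)*(s + 2)*(s^2 - 4) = (s - 3)*(s - 2)*(s + 1)*(s + 2)*(s + 2)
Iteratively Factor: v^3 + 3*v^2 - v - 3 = (v - 1)*(v^2 + 4*v + 3) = (v - 1)*(v + 1)*(v + 3)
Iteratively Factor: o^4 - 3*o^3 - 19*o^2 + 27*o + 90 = (o + 3)*(o^3 - 6*o^2 - o + 30) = (o - 3)*(o + 3)*(o^2 - 3*o - 10) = (o - 3)*(o + 2)*(o + 3)*(o - 5)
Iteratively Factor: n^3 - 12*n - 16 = (n + 2)*(n^2 - 2*n - 8) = (n + 2)^2*(n - 4)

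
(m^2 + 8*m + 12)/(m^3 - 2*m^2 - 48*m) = (m + 2)/(m*(m - 8))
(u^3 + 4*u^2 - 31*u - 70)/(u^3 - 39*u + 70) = (u + 2)/(u - 2)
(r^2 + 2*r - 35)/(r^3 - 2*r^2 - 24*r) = (-r^2 - 2*r + 35)/(r*(-r^2 + 2*r + 24))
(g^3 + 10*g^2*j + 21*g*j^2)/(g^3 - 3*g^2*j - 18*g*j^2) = (g + 7*j)/(g - 6*j)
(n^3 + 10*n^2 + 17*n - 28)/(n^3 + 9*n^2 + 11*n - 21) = (n + 4)/(n + 3)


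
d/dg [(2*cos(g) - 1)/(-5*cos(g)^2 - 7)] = 2*(-5*cos(g)^2 + 5*cos(g) + 7)*sin(g)/(5*sin(g)^2 - 12)^2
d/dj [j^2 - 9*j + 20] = 2*j - 9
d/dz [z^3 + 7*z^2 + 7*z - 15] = 3*z^2 + 14*z + 7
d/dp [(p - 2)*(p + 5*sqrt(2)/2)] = 2*p - 2 + 5*sqrt(2)/2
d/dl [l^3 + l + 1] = 3*l^2 + 1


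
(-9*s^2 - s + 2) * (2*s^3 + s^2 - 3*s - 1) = -18*s^5 - 11*s^4 + 30*s^3 + 14*s^2 - 5*s - 2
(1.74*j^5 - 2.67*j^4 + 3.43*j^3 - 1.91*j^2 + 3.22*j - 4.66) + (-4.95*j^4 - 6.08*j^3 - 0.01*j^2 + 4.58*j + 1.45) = 1.74*j^5 - 7.62*j^4 - 2.65*j^3 - 1.92*j^2 + 7.8*j - 3.21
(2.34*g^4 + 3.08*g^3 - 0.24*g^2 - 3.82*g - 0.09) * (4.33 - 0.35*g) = -0.819*g^5 + 9.0542*g^4 + 13.4204*g^3 + 0.2978*g^2 - 16.5091*g - 0.3897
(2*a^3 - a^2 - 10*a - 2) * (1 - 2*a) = -4*a^4 + 4*a^3 + 19*a^2 - 6*a - 2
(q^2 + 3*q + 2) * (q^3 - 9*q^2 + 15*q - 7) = q^5 - 6*q^4 - 10*q^3 + 20*q^2 + 9*q - 14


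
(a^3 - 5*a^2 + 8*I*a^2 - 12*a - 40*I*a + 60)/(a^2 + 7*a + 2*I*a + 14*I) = (a^2 + a*(-5 + 6*I) - 30*I)/(a + 7)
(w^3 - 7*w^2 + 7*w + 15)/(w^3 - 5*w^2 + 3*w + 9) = (w - 5)/(w - 3)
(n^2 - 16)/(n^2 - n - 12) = (n + 4)/(n + 3)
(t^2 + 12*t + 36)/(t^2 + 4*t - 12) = (t + 6)/(t - 2)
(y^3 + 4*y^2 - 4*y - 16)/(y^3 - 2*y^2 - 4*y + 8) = (y + 4)/(y - 2)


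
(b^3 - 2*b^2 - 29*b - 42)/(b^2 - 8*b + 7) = (b^2 + 5*b + 6)/(b - 1)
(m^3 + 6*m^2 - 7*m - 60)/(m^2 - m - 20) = (m^2 + 2*m - 15)/(m - 5)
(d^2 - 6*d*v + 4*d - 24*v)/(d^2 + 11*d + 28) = (d - 6*v)/(d + 7)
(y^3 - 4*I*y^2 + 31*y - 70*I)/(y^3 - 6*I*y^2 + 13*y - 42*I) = (y + 5*I)/(y + 3*I)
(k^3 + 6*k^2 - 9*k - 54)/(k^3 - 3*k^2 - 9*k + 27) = (k + 6)/(k - 3)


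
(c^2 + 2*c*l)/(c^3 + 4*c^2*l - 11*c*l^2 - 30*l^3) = c/(c^2 + 2*c*l - 15*l^2)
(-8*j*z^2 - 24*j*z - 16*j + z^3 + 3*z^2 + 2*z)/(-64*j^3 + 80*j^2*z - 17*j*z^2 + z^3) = (z^2 + 3*z + 2)/(8*j^2 - 9*j*z + z^2)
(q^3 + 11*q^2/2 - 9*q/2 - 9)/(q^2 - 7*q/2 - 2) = (-2*q^3 - 11*q^2 + 9*q + 18)/(-2*q^2 + 7*q + 4)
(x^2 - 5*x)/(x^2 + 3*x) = (x - 5)/(x + 3)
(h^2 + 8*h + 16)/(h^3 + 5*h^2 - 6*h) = (h^2 + 8*h + 16)/(h*(h^2 + 5*h - 6))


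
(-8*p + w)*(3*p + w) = -24*p^2 - 5*p*w + w^2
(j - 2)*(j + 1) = j^2 - j - 2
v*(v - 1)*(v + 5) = v^3 + 4*v^2 - 5*v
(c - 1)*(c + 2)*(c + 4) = c^3 + 5*c^2 + 2*c - 8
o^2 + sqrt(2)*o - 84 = (o - 6*sqrt(2))*(o + 7*sqrt(2))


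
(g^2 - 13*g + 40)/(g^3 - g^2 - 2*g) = (-g^2 + 13*g - 40)/(g*(-g^2 + g + 2))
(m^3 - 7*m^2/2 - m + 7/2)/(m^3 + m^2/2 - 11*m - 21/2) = (m - 1)/(m + 3)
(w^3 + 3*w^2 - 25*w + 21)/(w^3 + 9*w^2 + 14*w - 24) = (w^2 + 4*w - 21)/(w^2 + 10*w + 24)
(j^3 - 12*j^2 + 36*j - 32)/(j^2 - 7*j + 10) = (j^2 - 10*j + 16)/(j - 5)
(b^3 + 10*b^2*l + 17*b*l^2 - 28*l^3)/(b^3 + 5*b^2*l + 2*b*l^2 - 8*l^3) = (b + 7*l)/(b + 2*l)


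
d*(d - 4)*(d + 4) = d^3 - 16*d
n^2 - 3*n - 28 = (n - 7)*(n + 4)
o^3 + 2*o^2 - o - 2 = (o - 1)*(o + 1)*(o + 2)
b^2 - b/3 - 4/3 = (b - 4/3)*(b + 1)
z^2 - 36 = (z - 6)*(z + 6)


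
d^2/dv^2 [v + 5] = 0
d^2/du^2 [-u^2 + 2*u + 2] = -2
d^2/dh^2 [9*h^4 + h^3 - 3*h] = 6*h*(18*h + 1)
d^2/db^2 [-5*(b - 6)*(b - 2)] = -10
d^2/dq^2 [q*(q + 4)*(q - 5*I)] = 6*q + 8 - 10*I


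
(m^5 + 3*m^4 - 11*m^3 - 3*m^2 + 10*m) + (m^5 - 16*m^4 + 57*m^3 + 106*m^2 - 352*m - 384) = 2*m^5 - 13*m^4 + 46*m^3 + 103*m^2 - 342*m - 384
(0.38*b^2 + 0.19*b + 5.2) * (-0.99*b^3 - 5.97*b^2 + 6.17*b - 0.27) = -0.3762*b^5 - 2.4567*b^4 - 3.9377*b^3 - 29.9743*b^2 + 32.0327*b - 1.404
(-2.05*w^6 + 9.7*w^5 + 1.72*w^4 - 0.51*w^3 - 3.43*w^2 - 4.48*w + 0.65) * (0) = 0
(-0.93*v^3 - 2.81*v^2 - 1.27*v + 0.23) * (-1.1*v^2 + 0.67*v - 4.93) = 1.023*v^5 + 2.4679*v^4 + 4.0992*v^3 + 12.7494*v^2 + 6.4152*v - 1.1339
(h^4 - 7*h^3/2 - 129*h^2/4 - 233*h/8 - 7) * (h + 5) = h^5 + 3*h^4/2 - 199*h^3/4 - 1523*h^2/8 - 1221*h/8 - 35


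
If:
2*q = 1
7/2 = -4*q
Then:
No Solution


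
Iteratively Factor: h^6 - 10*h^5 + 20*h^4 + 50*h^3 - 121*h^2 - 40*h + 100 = (h + 2)*(h^5 - 12*h^4 + 44*h^3 - 38*h^2 - 45*h + 50) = (h - 1)*(h + 2)*(h^4 - 11*h^3 + 33*h^2 - 5*h - 50) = (h - 2)*(h - 1)*(h + 2)*(h^3 - 9*h^2 + 15*h + 25) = (h - 5)*(h - 2)*(h - 1)*(h + 2)*(h^2 - 4*h - 5) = (h - 5)^2*(h - 2)*(h - 1)*(h + 2)*(h + 1)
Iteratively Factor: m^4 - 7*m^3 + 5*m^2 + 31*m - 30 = (m + 2)*(m^3 - 9*m^2 + 23*m - 15) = (m - 3)*(m + 2)*(m^2 - 6*m + 5) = (m - 5)*(m - 3)*(m + 2)*(m - 1)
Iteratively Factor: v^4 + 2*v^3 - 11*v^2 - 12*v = (v + 4)*(v^3 - 2*v^2 - 3*v) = (v + 1)*(v + 4)*(v^2 - 3*v) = (v - 3)*(v + 1)*(v + 4)*(v)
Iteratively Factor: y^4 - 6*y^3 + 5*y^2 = (y - 5)*(y^3 - y^2) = y*(y - 5)*(y^2 - y) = y*(y - 5)*(y - 1)*(y)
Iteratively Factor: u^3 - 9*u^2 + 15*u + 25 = (u - 5)*(u^2 - 4*u - 5) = (u - 5)*(u + 1)*(u - 5)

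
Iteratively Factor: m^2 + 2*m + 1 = (m + 1)*(m + 1)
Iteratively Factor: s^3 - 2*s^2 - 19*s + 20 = (s - 5)*(s^2 + 3*s - 4) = (s - 5)*(s + 4)*(s - 1)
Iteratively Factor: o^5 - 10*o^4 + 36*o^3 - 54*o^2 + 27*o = (o - 3)*(o^4 - 7*o^3 + 15*o^2 - 9*o) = (o - 3)^2*(o^3 - 4*o^2 + 3*o) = (o - 3)^3*(o^2 - o) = (o - 3)^3*(o - 1)*(o)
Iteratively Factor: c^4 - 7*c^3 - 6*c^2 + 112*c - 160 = (c - 4)*(c^3 - 3*c^2 - 18*c + 40) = (c - 4)*(c + 4)*(c^2 - 7*c + 10) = (c - 5)*(c - 4)*(c + 4)*(c - 2)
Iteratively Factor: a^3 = (a)*(a^2) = a^2*(a)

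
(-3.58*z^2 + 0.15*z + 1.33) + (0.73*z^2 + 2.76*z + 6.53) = -2.85*z^2 + 2.91*z + 7.86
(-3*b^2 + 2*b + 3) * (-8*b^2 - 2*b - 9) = 24*b^4 - 10*b^3 - b^2 - 24*b - 27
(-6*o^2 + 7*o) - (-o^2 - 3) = -5*o^2 + 7*o + 3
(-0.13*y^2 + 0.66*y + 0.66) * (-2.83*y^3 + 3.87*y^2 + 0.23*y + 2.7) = 0.3679*y^5 - 2.3709*y^4 + 0.6565*y^3 + 2.355*y^2 + 1.9338*y + 1.782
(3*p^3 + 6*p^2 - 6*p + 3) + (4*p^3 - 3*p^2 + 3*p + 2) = 7*p^3 + 3*p^2 - 3*p + 5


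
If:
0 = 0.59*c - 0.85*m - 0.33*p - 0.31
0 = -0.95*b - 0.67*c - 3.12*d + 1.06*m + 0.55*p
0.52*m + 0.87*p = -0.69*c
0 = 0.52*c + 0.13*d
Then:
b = 1.97615936179865 - 8.24977051382514*p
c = 0.180454494570693 - 0.63573267659241*p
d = 2.54293070636964*p - 0.721817978282772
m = -0.829508563752379*p - 0.239449233180343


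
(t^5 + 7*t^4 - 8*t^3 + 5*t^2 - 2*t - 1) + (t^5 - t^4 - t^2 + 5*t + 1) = 2*t^5 + 6*t^4 - 8*t^3 + 4*t^2 + 3*t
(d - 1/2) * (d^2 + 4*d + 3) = d^3 + 7*d^2/2 + d - 3/2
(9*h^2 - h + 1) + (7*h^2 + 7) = 16*h^2 - h + 8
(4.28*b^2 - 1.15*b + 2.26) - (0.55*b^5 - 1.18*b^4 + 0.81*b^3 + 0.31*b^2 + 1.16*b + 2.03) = -0.55*b^5 + 1.18*b^4 - 0.81*b^3 + 3.97*b^2 - 2.31*b + 0.23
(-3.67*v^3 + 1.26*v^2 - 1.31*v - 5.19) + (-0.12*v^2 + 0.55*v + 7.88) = -3.67*v^3 + 1.14*v^2 - 0.76*v + 2.69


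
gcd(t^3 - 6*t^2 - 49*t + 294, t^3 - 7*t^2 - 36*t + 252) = t^2 - 13*t + 42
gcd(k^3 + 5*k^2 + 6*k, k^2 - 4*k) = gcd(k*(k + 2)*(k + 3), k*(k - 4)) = k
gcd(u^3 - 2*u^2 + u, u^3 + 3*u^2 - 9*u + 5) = u^2 - 2*u + 1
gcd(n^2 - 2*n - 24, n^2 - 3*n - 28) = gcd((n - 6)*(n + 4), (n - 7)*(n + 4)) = n + 4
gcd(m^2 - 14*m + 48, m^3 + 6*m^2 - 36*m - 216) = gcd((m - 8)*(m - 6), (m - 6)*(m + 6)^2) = m - 6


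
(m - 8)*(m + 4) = m^2 - 4*m - 32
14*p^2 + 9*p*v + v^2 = (2*p + v)*(7*p + v)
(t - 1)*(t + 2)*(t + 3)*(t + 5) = t^4 + 9*t^3 + 21*t^2 - t - 30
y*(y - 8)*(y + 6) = y^3 - 2*y^2 - 48*y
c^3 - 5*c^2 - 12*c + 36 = (c - 6)*(c - 2)*(c + 3)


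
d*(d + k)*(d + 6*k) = d^3 + 7*d^2*k + 6*d*k^2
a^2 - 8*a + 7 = (a - 7)*(a - 1)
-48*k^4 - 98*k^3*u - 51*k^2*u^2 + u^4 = (-8*k + u)*(k + u)^2*(6*k + u)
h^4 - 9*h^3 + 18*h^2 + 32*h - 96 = (h - 4)^2*(h - 3)*(h + 2)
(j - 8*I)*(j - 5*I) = j^2 - 13*I*j - 40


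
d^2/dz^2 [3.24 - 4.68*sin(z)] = 4.68*sin(z)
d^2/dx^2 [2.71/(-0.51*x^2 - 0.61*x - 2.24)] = (1.409742*x^2 + 1.686162*x - 2.71*(1.02*x + 0.61)*(2.04*x + 1.22) + 6.191808)/(0.51*x^2 + 0.61*x + 2.24)^3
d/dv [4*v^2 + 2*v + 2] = 8*v + 2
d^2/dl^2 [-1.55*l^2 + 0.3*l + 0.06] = -3.10000000000000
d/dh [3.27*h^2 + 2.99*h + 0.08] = 6.54*h + 2.99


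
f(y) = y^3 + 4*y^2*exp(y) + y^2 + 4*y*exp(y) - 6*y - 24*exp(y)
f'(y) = 4*y^2*exp(y) + 3*y^2 + 12*y*exp(y) + 2*y - 20*exp(y) - 6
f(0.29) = -31.71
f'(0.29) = -26.80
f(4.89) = 12237.99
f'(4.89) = 17934.96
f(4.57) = 7601.93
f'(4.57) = 11494.65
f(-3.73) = -15.20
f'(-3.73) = 28.06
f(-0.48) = -12.47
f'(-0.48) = -21.64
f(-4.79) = -57.81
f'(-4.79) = 53.37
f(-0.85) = -5.27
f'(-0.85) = -17.21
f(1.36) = -47.28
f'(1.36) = 16.76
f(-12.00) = -1512.00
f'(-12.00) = 402.00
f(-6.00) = -143.76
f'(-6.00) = 90.13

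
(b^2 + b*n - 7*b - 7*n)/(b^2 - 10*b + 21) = (b + n)/(b - 3)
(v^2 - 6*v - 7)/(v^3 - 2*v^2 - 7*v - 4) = (v - 7)/(v^2 - 3*v - 4)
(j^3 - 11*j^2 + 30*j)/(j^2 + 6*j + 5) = j*(j^2 - 11*j + 30)/(j^2 + 6*j + 5)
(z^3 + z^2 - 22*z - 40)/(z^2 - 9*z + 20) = (z^2 + 6*z + 8)/(z - 4)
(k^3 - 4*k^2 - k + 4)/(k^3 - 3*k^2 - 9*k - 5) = (k^2 - 5*k + 4)/(k^2 - 4*k - 5)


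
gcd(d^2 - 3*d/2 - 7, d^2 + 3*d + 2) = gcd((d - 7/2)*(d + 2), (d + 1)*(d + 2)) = d + 2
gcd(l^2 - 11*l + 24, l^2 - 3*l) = l - 3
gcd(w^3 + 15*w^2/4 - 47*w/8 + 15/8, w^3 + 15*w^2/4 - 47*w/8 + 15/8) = w^3 + 15*w^2/4 - 47*w/8 + 15/8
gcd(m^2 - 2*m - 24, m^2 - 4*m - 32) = m + 4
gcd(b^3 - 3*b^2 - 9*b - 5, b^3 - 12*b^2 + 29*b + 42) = b + 1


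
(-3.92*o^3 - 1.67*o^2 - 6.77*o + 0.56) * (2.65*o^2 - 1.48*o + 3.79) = -10.388*o^5 + 1.3761*o^4 - 30.3257*o^3 + 5.1743*o^2 - 26.4871*o + 2.1224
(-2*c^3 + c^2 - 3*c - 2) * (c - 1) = -2*c^4 + 3*c^3 - 4*c^2 + c + 2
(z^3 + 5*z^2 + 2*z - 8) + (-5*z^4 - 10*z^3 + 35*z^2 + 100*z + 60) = -5*z^4 - 9*z^3 + 40*z^2 + 102*z + 52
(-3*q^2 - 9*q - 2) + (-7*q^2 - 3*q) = -10*q^2 - 12*q - 2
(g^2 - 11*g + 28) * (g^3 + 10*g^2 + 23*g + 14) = g^5 - g^4 - 59*g^3 + 41*g^2 + 490*g + 392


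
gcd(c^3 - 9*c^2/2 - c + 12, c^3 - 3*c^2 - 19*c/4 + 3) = c^2 - 5*c/2 - 6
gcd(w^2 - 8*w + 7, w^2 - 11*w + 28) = w - 7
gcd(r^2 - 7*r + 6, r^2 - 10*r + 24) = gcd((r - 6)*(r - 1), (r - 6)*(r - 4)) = r - 6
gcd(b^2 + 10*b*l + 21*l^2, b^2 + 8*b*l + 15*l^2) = b + 3*l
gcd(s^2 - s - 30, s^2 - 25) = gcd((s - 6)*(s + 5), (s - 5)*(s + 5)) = s + 5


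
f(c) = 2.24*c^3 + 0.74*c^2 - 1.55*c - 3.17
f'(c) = 6.72*c^2 + 1.48*c - 1.55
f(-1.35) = -5.24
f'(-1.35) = 8.70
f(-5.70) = -385.12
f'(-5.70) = 208.35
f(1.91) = 12.18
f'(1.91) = 25.79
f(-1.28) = -4.67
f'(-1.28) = 7.57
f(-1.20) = -4.12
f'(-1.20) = 6.35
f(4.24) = 174.31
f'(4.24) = 125.53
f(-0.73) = -2.52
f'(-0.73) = 0.95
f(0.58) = -3.38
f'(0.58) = 1.57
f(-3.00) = -52.34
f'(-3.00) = 54.49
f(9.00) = 1675.78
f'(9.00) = 556.09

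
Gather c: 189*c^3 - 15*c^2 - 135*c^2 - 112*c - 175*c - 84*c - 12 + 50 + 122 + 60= 189*c^3 - 150*c^2 - 371*c + 220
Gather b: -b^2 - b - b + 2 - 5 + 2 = -b^2 - 2*b - 1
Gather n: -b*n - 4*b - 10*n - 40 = -4*b + n*(-b - 10) - 40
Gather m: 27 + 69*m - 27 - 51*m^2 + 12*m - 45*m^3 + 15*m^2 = -45*m^3 - 36*m^2 + 81*m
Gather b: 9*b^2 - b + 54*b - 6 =9*b^2 + 53*b - 6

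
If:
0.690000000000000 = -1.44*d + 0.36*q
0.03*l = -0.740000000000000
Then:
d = 0.25*q - 0.479166666666667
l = -24.67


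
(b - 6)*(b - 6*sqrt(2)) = b^2 - 6*sqrt(2)*b - 6*b + 36*sqrt(2)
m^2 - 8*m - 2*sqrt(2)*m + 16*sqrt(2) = (m - 8)*(m - 2*sqrt(2))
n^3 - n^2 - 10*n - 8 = (n - 4)*(n + 1)*(n + 2)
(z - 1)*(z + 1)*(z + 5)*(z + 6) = z^4 + 11*z^3 + 29*z^2 - 11*z - 30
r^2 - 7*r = r*(r - 7)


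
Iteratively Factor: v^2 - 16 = (v - 4)*(v + 4)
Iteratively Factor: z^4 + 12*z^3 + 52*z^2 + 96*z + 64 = (z + 4)*(z^3 + 8*z^2 + 20*z + 16) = (z + 2)*(z + 4)*(z^2 + 6*z + 8) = (z + 2)^2*(z + 4)*(z + 4)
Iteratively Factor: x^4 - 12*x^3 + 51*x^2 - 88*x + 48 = (x - 4)*(x^3 - 8*x^2 + 19*x - 12) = (x - 4)^2*(x^2 - 4*x + 3) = (x - 4)^2*(x - 1)*(x - 3)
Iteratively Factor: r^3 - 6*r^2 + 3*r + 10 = (r + 1)*(r^2 - 7*r + 10) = (r - 2)*(r + 1)*(r - 5)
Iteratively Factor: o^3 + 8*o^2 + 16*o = (o + 4)*(o^2 + 4*o) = (o + 4)^2*(o)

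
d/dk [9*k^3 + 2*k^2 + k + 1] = 27*k^2 + 4*k + 1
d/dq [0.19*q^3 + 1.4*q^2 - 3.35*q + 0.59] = 0.57*q^2 + 2.8*q - 3.35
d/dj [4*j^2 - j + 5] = 8*j - 1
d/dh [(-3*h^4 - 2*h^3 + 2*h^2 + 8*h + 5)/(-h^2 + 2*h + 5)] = 2*(3*h^5 - 8*h^4 - 34*h^3 - 9*h^2 + 15*h + 15)/(h^4 - 4*h^3 - 6*h^2 + 20*h + 25)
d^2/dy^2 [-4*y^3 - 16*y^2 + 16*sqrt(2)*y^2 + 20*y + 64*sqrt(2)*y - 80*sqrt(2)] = -24*y - 32 + 32*sqrt(2)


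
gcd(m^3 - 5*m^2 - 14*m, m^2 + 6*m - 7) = 1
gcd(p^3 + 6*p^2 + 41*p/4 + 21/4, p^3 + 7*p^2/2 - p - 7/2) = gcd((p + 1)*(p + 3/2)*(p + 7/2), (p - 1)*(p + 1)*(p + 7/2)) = p^2 + 9*p/2 + 7/2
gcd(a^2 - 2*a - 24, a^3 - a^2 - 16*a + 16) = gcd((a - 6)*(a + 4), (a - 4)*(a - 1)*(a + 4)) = a + 4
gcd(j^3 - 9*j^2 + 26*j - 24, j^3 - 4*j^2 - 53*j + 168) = j - 3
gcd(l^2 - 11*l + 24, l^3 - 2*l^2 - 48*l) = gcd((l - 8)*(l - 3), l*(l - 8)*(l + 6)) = l - 8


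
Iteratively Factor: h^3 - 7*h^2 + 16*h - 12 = (h - 3)*(h^2 - 4*h + 4) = (h - 3)*(h - 2)*(h - 2)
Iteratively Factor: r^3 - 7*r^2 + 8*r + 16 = (r + 1)*(r^2 - 8*r + 16) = (r - 4)*(r + 1)*(r - 4)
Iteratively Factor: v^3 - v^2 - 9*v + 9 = (v + 3)*(v^2 - 4*v + 3) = (v - 1)*(v + 3)*(v - 3)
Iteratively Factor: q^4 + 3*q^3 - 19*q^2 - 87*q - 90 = (q - 5)*(q^3 + 8*q^2 + 21*q + 18) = (q - 5)*(q + 2)*(q^2 + 6*q + 9) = (q - 5)*(q + 2)*(q + 3)*(q + 3)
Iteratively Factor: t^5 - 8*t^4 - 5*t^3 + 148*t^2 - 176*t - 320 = (t + 4)*(t^4 - 12*t^3 + 43*t^2 - 24*t - 80) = (t + 1)*(t + 4)*(t^3 - 13*t^2 + 56*t - 80) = (t - 4)*(t + 1)*(t + 4)*(t^2 - 9*t + 20) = (t - 5)*(t - 4)*(t + 1)*(t + 4)*(t - 4)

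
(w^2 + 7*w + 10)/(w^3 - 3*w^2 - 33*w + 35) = (w + 2)/(w^2 - 8*w + 7)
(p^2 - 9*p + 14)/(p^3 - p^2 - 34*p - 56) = (p - 2)/(p^2 + 6*p + 8)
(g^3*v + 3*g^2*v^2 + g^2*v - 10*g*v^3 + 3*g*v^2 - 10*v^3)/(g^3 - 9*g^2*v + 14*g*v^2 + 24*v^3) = v*(g^3 + 3*g^2*v + g^2 - 10*g*v^2 + 3*g*v - 10*v^2)/(g^3 - 9*g^2*v + 14*g*v^2 + 24*v^3)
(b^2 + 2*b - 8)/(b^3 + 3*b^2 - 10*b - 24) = (b - 2)/(b^2 - b - 6)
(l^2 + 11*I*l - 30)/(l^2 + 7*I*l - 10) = (l + 6*I)/(l + 2*I)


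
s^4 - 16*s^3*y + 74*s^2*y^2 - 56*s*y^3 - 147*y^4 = (s - 7*y)^2*(s - 3*y)*(s + y)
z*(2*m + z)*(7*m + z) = 14*m^2*z + 9*m*z^2 + z^3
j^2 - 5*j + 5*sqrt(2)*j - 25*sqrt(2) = (j - 5)*(j + 5*sqrt(2))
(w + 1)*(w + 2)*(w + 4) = w^3 + 7*w^2 + 14*w + 8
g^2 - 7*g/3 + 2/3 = (g - 2)*(g - 1/3)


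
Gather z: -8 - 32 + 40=0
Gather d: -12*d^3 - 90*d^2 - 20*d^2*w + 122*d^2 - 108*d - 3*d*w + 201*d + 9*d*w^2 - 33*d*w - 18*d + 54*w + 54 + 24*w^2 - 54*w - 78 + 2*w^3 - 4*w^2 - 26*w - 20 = -12*d^3 + d^2*(32 - 20*w) + d*(9*w^2 - 36*w + 75) + 2*w^3 + 20*w^2 - 26*w - 44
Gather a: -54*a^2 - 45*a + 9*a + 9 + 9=-54*a^2 - 36*a + 18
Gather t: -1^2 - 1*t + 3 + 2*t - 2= t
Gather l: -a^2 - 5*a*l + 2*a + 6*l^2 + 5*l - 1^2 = -a^2 + 2*a + 6*l^2 + l*(5 - 5*a) - 1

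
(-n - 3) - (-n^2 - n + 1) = n^2 - 4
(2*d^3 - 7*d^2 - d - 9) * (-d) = -2*d^4 + 7*d^3 + d^2 + 9*d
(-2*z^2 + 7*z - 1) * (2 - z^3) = 2*z^5 - 7*z^4 + z^3 - 4*z^2 + 14*z - 2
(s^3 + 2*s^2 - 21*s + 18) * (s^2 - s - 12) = s^5 + s^4 - 35*s^3 + 15*s^2 + 234*s - 216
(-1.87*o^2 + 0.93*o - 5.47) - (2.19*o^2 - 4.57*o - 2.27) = -4.06*o^2 + 5.5*o - 3.2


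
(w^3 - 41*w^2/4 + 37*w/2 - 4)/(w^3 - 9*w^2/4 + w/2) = (w - 8)/w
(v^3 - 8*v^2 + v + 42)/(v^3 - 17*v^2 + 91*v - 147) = (v + 2)/(v - 7)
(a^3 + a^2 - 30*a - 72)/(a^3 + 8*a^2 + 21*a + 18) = (a^2 - 2*a - 24)/(a^2 + 5*a + 6)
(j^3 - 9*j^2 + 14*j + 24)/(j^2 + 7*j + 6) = (j^2 - 10*j + 24)/(j + 6)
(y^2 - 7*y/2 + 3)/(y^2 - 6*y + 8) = (y - 3/2)/(y - 4)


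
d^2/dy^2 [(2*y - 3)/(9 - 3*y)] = -2/(y - 3)^3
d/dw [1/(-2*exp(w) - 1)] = 2*exp(w)/(2*exp(w) + 1)^2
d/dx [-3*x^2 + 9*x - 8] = 9 - 6*x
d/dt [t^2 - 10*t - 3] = 2*t - 10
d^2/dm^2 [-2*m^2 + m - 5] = -4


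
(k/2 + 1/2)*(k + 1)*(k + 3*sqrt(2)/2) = k^3/2 + k^2 + 3*sqrt(2)*k^2/4 + k/2 + 3*sqrt(2)*k/2 + 3*sqrt(2)/4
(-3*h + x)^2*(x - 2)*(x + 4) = 9*h^2*x^2 + 18*h^2*x - 72*h^2 - 6*h*x^3 - 12*h*x^2 + 48*h*x + x^4 + 2*x^3 - 8*x^2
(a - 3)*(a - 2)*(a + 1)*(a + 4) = a^4 - 15*a^2 + 10*a + 24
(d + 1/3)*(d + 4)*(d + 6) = d^3 + 31*d^2/3 + 82*d/3 + 8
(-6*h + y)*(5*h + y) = -30*h^2 - h*y + y^2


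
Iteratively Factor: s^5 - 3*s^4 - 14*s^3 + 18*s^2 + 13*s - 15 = (s - 1)*(s^4 - 2*s^3 - 16*s^2 + 2*s + 15) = (s - 1)*(s + 3)*(s^3 - 5*s^2 - s + 5) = (s - 5)*(s - 1)*(s + 3)*(s^2 - 1) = (s - 5)*(s - 1)^2*(s + 3)*(s + 1)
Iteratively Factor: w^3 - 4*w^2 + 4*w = (w)*(w^2 - 4*w + 4) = w*(w - 2)*(w - 2)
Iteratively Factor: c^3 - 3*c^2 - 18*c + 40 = (c - 2)*(c^2 - c - 20) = (c - 5)*(c - 2)*(c + 4)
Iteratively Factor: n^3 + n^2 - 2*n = (n + 2)*(n^2 - n) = (n - 1)*(n + 2)*(n)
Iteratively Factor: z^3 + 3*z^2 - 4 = (z + 2)*(z^2 + z - 2) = (z + 2)^2*(z - 1)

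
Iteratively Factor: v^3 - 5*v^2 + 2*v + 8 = (v - 2)*(v^2 - 3*v - 4) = (v - 4)*(v - 2)*(v + 1)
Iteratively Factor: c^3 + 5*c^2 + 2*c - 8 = (c + 4)*(c^2 + c - 2) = (c - 1)*(c + 4)*(c + 2)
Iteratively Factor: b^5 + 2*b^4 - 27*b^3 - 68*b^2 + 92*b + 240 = (b + 3)*(b^4 - b^3 - 24*b^2 + 4*b + 80) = (b + 3)*(b + 4)*(b^3 - 5*b^2 - 4*b + 20) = (b + 2)*(b + 3)*(b + 4)*(b^2 - 7*b + 10) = (b - 5)*(b + 2)*(b + 3)*(b + 4)*(b - 2)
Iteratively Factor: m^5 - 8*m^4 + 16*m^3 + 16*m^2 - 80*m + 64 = (m - 2)*(m^4 - 6*m^3 + 4*m^2 + 24*m - 32) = (m - 2)^2*(m^3 - 4*m^2 - 4*m + 16) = (m - 2)^2*(m + 2)*(m^2 - 6*m + 8) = (m - 2)^3*(m + 2)*(m - 4)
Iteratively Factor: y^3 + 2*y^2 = (y)*(y^2 + 2*y) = y*(y + 2)*(y)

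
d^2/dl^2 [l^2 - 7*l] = 2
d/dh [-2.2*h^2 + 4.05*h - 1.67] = 4.05 - 4.4*h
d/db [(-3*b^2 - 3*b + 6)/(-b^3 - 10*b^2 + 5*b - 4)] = 3*(-b^4 - 2*b^3 - 9*b^2 + 48*b - 6)/(b^6 + 20*b^5 + 90*b^4 - 92*b^3 + 105*b^2 - 40*b + 16)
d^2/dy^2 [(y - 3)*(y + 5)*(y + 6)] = 6*y + 16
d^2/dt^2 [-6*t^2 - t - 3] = -12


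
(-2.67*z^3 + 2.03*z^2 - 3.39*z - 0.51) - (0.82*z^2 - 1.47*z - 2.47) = -2.67*z^3 + 1.21*z^2 - 1.92*z + 1.96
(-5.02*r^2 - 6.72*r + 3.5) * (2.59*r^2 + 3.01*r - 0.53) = -13.0018*r^4 - 32.515*r^3 - 8.5016*r^2 + 14.0966*r - 1.855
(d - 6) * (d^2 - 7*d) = d^3 - 13*d^2 + 42*d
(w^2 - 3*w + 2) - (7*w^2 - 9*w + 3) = -6*w^2 + 6*w - 1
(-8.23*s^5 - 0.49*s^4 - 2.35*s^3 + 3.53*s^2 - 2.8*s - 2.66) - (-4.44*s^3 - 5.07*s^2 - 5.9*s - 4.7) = -8.23*s^5 - 0.49*s^4 + 2.09*s^3 + 8.6*s^2 + 3.1*s + 2.04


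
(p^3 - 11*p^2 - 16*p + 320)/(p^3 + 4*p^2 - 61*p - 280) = (p - 8)/(p + 7)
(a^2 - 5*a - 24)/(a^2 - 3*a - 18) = (a - 8)/(a - 6)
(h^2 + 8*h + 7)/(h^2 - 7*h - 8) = (h + 7)/(h - 8)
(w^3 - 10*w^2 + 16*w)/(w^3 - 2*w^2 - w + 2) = w*(w - 8)/(w^2 - 1)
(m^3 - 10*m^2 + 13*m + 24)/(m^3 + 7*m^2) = (m^3 - 10*m^2 + 13*m + 24)/(m^2*(m + 7))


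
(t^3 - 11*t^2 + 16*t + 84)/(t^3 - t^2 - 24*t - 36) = (t - 7)/(t + 3)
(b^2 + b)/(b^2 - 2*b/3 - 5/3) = 3*b/(3*b - 5)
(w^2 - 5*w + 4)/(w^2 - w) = (w - 4)/w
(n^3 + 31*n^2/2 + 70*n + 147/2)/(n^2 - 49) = (2*n^2 + 17*n + 21)/(2*(n - 7))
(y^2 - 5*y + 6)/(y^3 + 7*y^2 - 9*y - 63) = (y - 2)/(y^2 + 10*y + 21)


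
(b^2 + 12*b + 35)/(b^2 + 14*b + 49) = (b + 5)/(b + 7)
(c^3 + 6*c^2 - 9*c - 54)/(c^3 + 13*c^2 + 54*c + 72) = (c - 3)/(c + 4)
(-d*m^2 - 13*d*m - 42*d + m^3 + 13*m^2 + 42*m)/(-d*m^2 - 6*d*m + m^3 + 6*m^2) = (m + 7)/m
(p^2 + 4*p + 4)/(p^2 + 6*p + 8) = (p + 2)/(p + 4)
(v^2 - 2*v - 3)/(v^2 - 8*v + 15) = (v + 1)/(v - 5)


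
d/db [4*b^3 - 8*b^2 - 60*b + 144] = 12*b^2 - 16*b - 60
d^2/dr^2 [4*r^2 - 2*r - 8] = 8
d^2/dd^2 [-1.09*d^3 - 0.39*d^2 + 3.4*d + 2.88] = -6.54*d - 0.78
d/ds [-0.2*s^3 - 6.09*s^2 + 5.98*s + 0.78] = -0.6*s^2 - 12.18*s + 5.98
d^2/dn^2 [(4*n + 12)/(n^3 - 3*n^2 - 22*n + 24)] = 8*((n + 3)*(-3*n^2 + 6*n + 22)^2 + (-3*n^2 + 6*n - 3*(n - 1)*(n + 3) + 22)*(n^3 - 3*n^2 - 22*n + 24))/(n^3 - 3*n^2 - 22*n + 24)^3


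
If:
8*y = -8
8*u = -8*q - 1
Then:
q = -u - 1/8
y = -1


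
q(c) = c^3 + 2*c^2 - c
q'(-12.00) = 383.00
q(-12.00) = -1428.00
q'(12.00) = 479.00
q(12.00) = 2004.00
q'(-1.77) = 1.32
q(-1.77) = 2.49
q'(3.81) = 57.79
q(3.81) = 80.53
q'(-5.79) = 76.41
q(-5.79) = -121.27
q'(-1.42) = -0.63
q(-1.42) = 2.59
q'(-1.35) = -0.93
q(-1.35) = 2.53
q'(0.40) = 1.08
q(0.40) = -0.02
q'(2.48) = 27.37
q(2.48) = 25.07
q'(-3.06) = 14.85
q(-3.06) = -6.87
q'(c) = 3*c^2 + 4*c - 1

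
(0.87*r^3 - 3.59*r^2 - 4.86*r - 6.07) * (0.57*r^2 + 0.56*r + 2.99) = 0.4959*r^5 - 1.5591*r^4 - 2.1793*r^3 - 16.9156*r^2 - 17.9306*r - 18.1493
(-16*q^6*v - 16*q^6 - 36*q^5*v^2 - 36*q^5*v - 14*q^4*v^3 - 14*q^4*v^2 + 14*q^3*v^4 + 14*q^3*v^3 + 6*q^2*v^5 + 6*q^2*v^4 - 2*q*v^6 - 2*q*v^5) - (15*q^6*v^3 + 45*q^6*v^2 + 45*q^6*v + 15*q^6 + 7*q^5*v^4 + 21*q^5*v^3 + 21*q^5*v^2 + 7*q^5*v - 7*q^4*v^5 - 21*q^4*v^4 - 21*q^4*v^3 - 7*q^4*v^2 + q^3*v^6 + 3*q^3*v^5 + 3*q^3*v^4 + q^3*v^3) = -15*q^6*v^3 - 45*q^6*v^2 - 61*q^6*v - 31*q^6 - 7*q^5*v^4 - 21*q^5*v^3 - 57*q^5*v^2 - 43*q^5*v + 7*q^4*v^5 + 21*q^4*v^4 + 7*q^4*v^3 - 7*q^4*v^2 - q^3*v^6 - 3*q^3*v^5 + 11*q^3*v^4 + 13*q^3*v^3 + 6*q^2*v^5 + 6*q^2*v^4 - 2*q*v^6 - 2*q*v^5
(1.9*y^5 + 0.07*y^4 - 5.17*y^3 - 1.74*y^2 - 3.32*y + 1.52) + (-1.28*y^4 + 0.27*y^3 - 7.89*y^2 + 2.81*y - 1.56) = 1.9*y^5 - 1.21*y^4 - 4.9*y^3 - 9.63*y^2 - 0.51*y - 0.04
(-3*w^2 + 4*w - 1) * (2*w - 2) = -6*w^3 + 14*w^2 - 10*w + 2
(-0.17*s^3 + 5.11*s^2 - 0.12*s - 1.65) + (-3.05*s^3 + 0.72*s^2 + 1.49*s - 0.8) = -3.22*s^3 + 5.83*s^2 + 1.37*s - 2.45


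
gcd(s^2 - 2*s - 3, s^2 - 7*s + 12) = s - 3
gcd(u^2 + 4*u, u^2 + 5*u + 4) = u + 4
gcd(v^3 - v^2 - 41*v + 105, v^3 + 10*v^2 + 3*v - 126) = v^2 + 4*v - 21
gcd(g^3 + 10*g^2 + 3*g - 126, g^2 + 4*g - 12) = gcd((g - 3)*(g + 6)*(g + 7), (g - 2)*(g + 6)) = g + 6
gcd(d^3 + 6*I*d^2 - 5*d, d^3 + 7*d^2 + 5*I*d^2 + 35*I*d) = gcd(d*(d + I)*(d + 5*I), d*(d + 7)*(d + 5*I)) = d^2 + 5*I*d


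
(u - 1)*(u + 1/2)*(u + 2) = u^3 + 3*u^2/2 - 3*u/2 - 1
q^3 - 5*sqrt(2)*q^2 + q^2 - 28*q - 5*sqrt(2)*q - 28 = (q + 1)*(q - 7*sqrt(2))*(q + 2*sqrt(2))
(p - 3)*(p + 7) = p^2 + 4*p - 21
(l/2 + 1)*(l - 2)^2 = l^3/2 - l^2 - 2*l + 4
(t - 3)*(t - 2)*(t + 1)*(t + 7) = t^4 + 3*t^3 - 27*t^2 + 13*t + 42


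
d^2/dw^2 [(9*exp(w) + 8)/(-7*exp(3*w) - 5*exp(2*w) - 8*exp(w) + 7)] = (-1764*exp(6*w) - 4473*exp(5*w) - 1289*exp(4*w) - 7069*exp(3*w) - 6378*exp(2*w) - 2136*exp(w) - 889)*exp(w)/(343*exp(9*w) + 735*exp(8*w) + 1701*exp(7*w) + 776*exp(6*w) + 474*exp(5*w) - 1917*exp(4*w) - 139*exp(3*w) - 609*exp(2*w) + 1176*exp(w) - 343)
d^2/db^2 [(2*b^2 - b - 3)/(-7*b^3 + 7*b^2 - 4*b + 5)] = 2*(-98*b^6 + 147*b^5 + 903*b^4 - 1701*b^3 + 1113*b^2 - 42*b - 87)/(343*b^9 - 1029*b^8 + 1617*b^7 - 2254*b^6 + 2394*b^5 - 1911*b^4 + 1429*b^3 - 765*b^2 + 300*b - 125)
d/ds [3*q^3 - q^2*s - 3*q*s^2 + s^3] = -q^2 - 6*q*s + 3*s^2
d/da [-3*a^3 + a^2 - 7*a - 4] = -9*a^2 + 2*a - 7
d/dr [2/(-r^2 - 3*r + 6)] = 2*(2*r + 3)/(r^2 + 3*r - 6)^2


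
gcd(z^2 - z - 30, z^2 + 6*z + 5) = z + 5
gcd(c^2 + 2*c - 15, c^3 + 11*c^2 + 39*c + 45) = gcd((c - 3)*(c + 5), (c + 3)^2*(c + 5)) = c + 5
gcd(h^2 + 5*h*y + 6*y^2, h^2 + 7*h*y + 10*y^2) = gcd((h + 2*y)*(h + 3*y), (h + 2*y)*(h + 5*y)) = h + 2*y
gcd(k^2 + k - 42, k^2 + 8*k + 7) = k + 7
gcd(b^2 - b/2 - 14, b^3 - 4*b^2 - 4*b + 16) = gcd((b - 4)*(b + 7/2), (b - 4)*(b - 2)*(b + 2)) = b - 4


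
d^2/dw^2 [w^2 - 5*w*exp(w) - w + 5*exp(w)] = -5*w*exp(w) - 5*exp(w) + 2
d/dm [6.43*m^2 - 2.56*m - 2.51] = 12.86*m - 2.56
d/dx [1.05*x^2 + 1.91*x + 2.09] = 2.1*x + 1.91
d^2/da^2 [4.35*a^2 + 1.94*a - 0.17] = 8.70000000000000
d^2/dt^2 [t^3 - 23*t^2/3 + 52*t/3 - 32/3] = 6*t - 46/3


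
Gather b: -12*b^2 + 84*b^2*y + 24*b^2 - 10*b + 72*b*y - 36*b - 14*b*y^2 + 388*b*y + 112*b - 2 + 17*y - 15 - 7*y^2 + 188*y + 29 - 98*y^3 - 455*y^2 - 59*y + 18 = b^2*(84*y + 12) + b*(-14*y^2 + 460*y + 66) - 98*y^3 - 462*y^2 + 146*y + 30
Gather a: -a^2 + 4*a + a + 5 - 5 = -a^2 + 5*a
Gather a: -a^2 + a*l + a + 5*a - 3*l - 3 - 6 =-a^2 + a*(l + 6) - 3*l - 9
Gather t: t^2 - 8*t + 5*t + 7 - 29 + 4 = t^2 - 3*t - 18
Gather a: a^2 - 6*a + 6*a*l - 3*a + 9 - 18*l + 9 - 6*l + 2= a^2 + a*(6*l - 9) - 24*l + 20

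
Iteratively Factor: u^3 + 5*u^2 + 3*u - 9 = (u + 3)*(u^2 + 2*u - 3) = (u - 1)*(u + 3)*(u + 3)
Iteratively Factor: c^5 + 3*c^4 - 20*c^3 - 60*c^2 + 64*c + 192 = (c + 2)*(c^4 + c^3 - 22*c^2 - 16*c + 96) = (c + 2)*(c + 4)*(c^3 - 3*c^2 - 10*c + 24) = (c - 4)*(c + 2)*(c + 4)*(c^2 + c - 6) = (c - 4)*(c - 2)*(c + 2)*(c + 4)*(c + 3)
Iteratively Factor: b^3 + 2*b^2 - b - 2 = (b + 2)*(b^2 - 1) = (b + 1)*(b + 2)*(b - 1)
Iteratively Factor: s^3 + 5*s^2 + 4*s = (s + 1)*(s^2 + 4*s) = s*(s + 1)*(s + 4)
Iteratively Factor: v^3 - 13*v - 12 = (v + 1)*(v^2 - v - 12) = (v - 4)*(v + 1)*(v + 3)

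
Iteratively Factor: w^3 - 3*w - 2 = (w - 2)*(w^2 + 2*w + 1) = (w - 2)*(w + 1)*(w + 1)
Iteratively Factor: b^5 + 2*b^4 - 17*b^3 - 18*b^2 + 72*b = (b + 4)*(b^4 - 2*b^3 - 9*b^2 + 18*b) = (b - 2)*(b + 4)*(b^3 - 9*b) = (b - 3)*(b - 2)*(b + 4)*(b^2 + 3*b) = (b - 3)*(b - 2)*(b + 3)*(b + 4)*(b)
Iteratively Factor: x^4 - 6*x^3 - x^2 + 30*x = (x - 5)*(x^3 - x^2 - 6*x) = x*(x - 5)*(x^2 - x - 6) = x*(x - 5)*(x - 3)*(x + 2)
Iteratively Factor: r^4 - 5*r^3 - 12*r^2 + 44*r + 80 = (r + 2)*(r^3 - 7*r^2 + 2*r + 40) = (r - 5)*(r + 2)*(r^2 - 2*r - 8) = (r - 5)*(r + 2)^2*(r - 4)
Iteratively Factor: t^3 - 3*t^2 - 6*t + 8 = (t - 4)*(t^2 + t - 2) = (t - 4)*(t - 1)*(t + 2)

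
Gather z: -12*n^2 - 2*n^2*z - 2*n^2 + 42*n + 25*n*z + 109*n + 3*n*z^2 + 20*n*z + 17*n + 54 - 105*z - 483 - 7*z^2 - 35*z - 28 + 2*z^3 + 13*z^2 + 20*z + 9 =-14*n^2 + 168*n + 2*z^3 + z^2*(3*n + 6) + z*(-2*n^2 + 45*n - 120) - 448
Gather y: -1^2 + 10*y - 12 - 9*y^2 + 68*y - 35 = -9*y^2 + 78*y - 48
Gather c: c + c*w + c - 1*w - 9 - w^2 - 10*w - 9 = c*(w + 2) - w^2 - 11*w - 18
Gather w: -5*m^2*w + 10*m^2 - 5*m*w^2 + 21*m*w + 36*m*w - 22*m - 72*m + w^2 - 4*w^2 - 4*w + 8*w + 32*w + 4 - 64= 10*m^2 - 94*m + w^2*(-5*m - 3) + w*(-5*m^2 + 57*m + 36) - 60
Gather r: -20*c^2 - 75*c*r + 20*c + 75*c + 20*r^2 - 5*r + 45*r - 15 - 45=-20*c^2 + 95*c + 20*r^2 + r*(40 - 75*c) - 60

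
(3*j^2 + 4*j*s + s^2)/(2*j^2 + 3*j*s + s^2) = (3*j + s)/(2*j + s)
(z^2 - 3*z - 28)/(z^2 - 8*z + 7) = (z + 4)/(z - 1)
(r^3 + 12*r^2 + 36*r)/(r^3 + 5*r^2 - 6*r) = (r + 6)/(r - 1)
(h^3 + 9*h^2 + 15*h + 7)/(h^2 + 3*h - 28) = (h^2 + 2*h + 1)/(h - 4)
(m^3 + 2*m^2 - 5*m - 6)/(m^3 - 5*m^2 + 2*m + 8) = (m + 3)/(m - 4)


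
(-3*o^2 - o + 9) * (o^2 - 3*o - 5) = -3*o^4 + 8*o^3 + 27*o^2 - 22*o - 45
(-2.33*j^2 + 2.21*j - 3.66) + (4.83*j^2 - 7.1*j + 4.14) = 2.5*j^2 - 4.89*j + 0.48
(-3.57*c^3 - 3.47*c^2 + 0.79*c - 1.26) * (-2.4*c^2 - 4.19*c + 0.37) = 8.568*c^5 + 23.2863*c^4 + 11.3224*c^3 - 1.57*c^2 + 5.5717*c - 0.4662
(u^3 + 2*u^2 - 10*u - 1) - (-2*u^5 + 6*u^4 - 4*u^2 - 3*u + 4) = 2*u^5 - 6*u^4 + u^3 + 6*u^2 - 7*u - 5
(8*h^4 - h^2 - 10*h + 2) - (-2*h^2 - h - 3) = 8*h^4 + h^2 - 9*h + 5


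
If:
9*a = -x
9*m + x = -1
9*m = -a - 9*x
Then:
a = -1/71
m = -80/639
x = 9/71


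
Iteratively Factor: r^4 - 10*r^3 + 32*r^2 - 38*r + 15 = (r - 1)*(r^3 - 9*r^2 + 23*r - 15) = (r - 1)^2*(r^2 - 8*r + 15) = (r - 3)*(r - 1)^2*(r - 5)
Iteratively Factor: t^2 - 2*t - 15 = (t - 5)*(t + 3)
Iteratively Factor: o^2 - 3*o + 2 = (o - 1)*(o - 2)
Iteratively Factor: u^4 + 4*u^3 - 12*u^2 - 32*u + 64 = (u - 2)*(u^3 + 6*u^2 - 32) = (u - 2)*(u + 4)*(u^2 + 2*u - 8) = (u - 2)*(u + 4)^2*(u - 2)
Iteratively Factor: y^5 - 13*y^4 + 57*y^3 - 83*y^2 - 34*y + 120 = (y - 3)*(y^4 - 10*y^3 + 27*y^2 - 2*y - 40) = (y - 3)*(y - 2)*(y^3 - 8*y^2 + 11*y + 20) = (y - 3)*(y - 2)*(y + 1)*(y^2 - 9*y + 20) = (y - 4)*(y - 3)*(y - 2)*(y + 1)*(y - 5)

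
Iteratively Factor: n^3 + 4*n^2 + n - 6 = (n + 2)*(n^2 + 2*n - 3) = (n - 1)*(n + 2)*(n + 3)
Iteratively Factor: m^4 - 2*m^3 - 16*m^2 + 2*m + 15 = (m + 3)*(m^3 - 5*m^2 - m + 5) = (m - 1)*(m + 3)*(m^2 - 4*m - 5) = (m - 5)*(m - 1)*(m + 3)*(m + 1)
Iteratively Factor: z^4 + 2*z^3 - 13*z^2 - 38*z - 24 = (z + 2)*(z^3 - 13*z - 12) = (z + 1)*(z + 2)*(z^2 - z - 12) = (z + 1)*(z + 2)*(z + 3)*(z - 4)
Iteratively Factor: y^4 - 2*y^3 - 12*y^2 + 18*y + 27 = (y - 3)*(y^3 + y^2 - 9*y - 9) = (y - 3)*(y + 1)*(y^2 - 9) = (y - 3)^2*(y + 1)*(y + 3)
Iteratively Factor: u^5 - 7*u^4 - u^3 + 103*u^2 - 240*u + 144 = (u - 1)*(u^4 - 6*u^3 - 7*u^2 + 96*u - 144) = (u - 1)*(u + 4)*(u^3 - 10*u^2 + 33*u - 36) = (u - 4)*(u - 1)*(u + 4)*(u^2 - 6*u + 9) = (u - 4)*(u - 3)*(u - 1)*(u + 4)*(u - 3)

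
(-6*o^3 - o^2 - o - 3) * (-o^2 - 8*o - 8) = 6*o^5 + 49*o^4 + 57*o^3 + 19*o^2 + 32*o + 24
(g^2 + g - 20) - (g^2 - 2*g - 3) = 3*g - 17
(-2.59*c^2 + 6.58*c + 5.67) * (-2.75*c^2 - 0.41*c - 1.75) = 7.1225*c^4 - 17.0331*c^3 - 13.7578*c^2 - 13.8397*c - 9.9225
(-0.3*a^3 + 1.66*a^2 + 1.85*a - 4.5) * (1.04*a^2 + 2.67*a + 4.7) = -0.312*a^5 + 0.9254*a^4 + 4.9462*a^3 + 8.0615*a^2 - 3.32*a - 21.15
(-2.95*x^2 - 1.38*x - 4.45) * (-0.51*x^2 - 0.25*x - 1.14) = 1.5045*x^4 + 1.4413*x^3 + 5.9775*x^2 + 2.6857*x + 5.073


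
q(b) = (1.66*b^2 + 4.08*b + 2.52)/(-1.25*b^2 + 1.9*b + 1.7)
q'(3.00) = 7.57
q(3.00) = -7.71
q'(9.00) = 0.11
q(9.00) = -2.11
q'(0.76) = 2.73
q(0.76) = 2.72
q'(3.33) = 3.92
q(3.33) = -5.92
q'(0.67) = 2.38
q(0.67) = 2.49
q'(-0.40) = -2.39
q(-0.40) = 1.56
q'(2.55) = 34.42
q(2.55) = -14.98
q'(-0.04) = 0.64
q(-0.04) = 1.45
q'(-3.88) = 0.13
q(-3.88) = -0.48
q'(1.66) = 22.51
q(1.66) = 9.84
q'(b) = (2.5*b - 1.9)*(1.66*b^2 + 4.08*b + 2.52)/(-1.25*b^2 + 1.9*b + 1.7)^2 + (3.32*b + 4.08)/(-1.25*b^2 + 1.9*b + 1.7) = (8.254*b^2 + 11.944*b + 2.148)/(1.5625*b^4 - 4.75*b^3 - 0.64*b^2 + 6.46*b + 2.89)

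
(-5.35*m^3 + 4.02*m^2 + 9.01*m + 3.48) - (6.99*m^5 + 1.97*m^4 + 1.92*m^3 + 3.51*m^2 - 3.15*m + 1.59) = -6.99*m^5 - 1.97*m^4 - 7.27*m^3 + 0.51*m^2 + 12.16*m + 1.89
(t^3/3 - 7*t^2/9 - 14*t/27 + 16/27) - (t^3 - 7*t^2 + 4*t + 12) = -2*t^3/3 + 56*t^2/9 - 122*t/27 - 308/27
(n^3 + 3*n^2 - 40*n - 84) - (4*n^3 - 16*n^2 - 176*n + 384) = -3*n^3 + 19*n^2 + 136*n - 468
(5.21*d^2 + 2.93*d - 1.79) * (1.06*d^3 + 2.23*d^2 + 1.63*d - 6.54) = 5.5226*d^5 + 14.7241*d^4 + 13.1288*d^3 - 33.2892*d^2 - 22.0799*d + 11.7066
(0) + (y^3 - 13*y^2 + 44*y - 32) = y^3 - 13*y^2 + 44*y - 32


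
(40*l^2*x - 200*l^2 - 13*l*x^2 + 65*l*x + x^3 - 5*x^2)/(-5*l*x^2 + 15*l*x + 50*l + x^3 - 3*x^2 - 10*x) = (-8*l + x)/(x + 2)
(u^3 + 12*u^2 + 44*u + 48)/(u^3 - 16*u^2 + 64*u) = (u^3 + 12*u^2 + 44*u + 48)/(u*(u^2 - 16*u + 64))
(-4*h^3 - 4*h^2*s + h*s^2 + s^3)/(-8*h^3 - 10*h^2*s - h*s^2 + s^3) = (-2*h + s)/(-4*h + s)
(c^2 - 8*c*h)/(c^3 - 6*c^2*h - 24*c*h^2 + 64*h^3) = c/(c^2 + 2*c*h - 8*h^2)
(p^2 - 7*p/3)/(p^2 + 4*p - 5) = p*(3*p - 7)/(3*(p^2 + 4*p - 5))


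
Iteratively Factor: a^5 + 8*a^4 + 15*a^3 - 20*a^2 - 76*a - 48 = (a + 4)*(a^4 + 4*a^3 - a^2 - 16*a - 12) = (a + 2)*(a + 4)*(a^3 + 2*a^2 - 5*a - 6) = (a + 2)*(a + 3)*(a + 4)*(a^2 - a - 2) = (a - 2)*(a + 2)*(a + 3)*(a + 4)*(a + 1)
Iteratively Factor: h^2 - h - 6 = (h + 2)*(h - 3)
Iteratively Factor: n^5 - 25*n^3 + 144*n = (n - 3)*(n^4 + 3*n^3 - 16*n^2 - 48*n) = (n - 3)*(n + 4)*(n^3 - n^2 - 12*n) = n*(n - 3)*(n + 4)*(n^2 - n - 12) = n*(n - 4)*(n - 3)*(n + 4)*(n + 3)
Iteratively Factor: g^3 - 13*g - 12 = (g - 4)*(g^2 + 4*g + 3) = (g - 4)*(g + 3)*(g + 1)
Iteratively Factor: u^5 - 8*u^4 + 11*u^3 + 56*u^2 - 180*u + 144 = (u - 4)*(u^4 - 4*u^3 - 5*u^2 + 36*u - 36) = (u - 4)*(u - 3)*(u^3 - u^2 - 8*u + 12) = (u - 4)*(u - 3)*(u - 2)*(u^2 + u - 6) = (u - 4)*(u - 3)*(u - 2)^2*(u + 3)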